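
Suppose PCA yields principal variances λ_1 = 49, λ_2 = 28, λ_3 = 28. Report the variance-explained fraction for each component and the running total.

Step 1 — total variance = trace(Sigma) = Σ λ_i = 49 + 28 + 28 = 105.

Step 2 — fraction explained by component i = λ_i / Σ λ:
  PC1: 49/105 = 0.4667
  PC2: 28/105 = 0.2667
  PC3: 28/105 = 0.2667

Step 3 — cumulative fraction after k components = (λ_1 + ... + λ_k) / Σ λ:
  k = 1: 49/105 = 0.4667
  k = 2: (49 + 28)/105 = 77/105 = 0.7333
  k = 3: (49 + 28 + 28)/105 = 105/105 = 1

Summary (fraction, with percent):

explained: PC1 0.4667 (46.67%), PC2 0.2667 (26.67%), PC3 0.2667 (26.67%);  cumulative: 0.4667, 0.7333, 1


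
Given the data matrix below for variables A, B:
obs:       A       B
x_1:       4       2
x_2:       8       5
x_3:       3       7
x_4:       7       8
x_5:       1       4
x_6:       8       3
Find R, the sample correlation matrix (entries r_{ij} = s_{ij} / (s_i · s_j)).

Step 1 — column means:
  mean(A) = (4 + 8 + 3 + 7 + 1 + 8) / 6 = 31/6 = 5.1667
  mean(B) = (2 + 5 + 7 + 8 + 4 + 3) / 6 = 29/6 = 4.8333

Step 2 — sample variances and covariances s[i,j] = (1/(n-1)) · Σ_k (x_{k,i} - mean_i) · (x_{k,j} - mean_j), with n-1 = 5:
  s[A,A] = ((-1.1667)·(-1.1667) + (2.8333)·(2.8333) + (-2.1667)·(-2.1667) + (1.8333)·(1.8333) + (-4.1667)·(-4.1667) + (2.8333)·(2.8333)) / 5 = 42.8333/5 = 8.5667
  s[A,B] = ((-1.1667)·(-2.8333) + (2.8333)·(0.1667) + (-2.1667)·(2.1667) + (1.8333)·(3.1667) + (-4.1667)·(-0.8333) + (2.8333)·(-1.8333)) / 5 = 3.1667/5 = 0.6333
  s[B,B] = ((-2.8333)·(-2.8333) + (0.1667)·(0.1667) + (2.1667)·(2.1667) + (3.1667)·(3.1667) + (-0.8333)·(-0.8333) + (-1.8333)·(-1.8333)) / 5 = 26.8333/5 = 5.3667
  Sample standard deviations s_i = √(s[i,i]):
  s(A) = √(8.5667) = 2.9269
  s(B) = √(5.3667) = 2.3166

Step 3 — r_{ij} = s_{ij} / (s_i · s_j):
  r[A,A] = 1 (diagonal).
  r[A,B] = 0.6333 / (2.9269 · 2.3166) = 0.6333 / 6.7804 = 0.0934
  r[B,B] = 1 (diagonal).

R is symmetric with unit diagonal. Assembling:

R = [[1, 0.0934],
 [0.0934, 1]]


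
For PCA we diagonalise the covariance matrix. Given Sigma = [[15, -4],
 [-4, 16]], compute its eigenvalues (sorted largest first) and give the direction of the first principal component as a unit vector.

Step 1 — characteristic polynomial of 2×2 Sigma:
  det(Sigma - λI) = λ² - trace · λ + det = 0.
  trace = 15 + 16 = 31, det = 15·16 - (-4)² = 224.
Step 2 — discriminant:
  Δ = trace² - 4·det = 961 - 896 = 65.
Step 3 — eigenvalues:
  λ = (trace ± √Δ)/2 = (31 ± 8.0623)/2,
  λ_1 = 19.5311,  λ_2 = 11.4689.

Step 4 — unit eigenvector for λ_1: solve (Sigma - λ_1 I)v = 0. First row:
  (15 - 19.5311)·v_x + (-4)·v_y = 0, i.e. (-4.5311)·v_x + (-4)·v_y = 0,
  so v ∝ (b, λ_1 - a) = (-4, 4.5311); multiply by -1 so the first entry is positive: u = (4, -4.5311).
  ||u|| = √((4)² + (-4.5311)²) = √(36.5311) ≈ 6.0441,
  v_1 = u/||u|| ≈ (0.6618, -0.7497) (||v_1|| = 1).

λ_1 = 19.5311,  λ_2 = 11.4689;  v_1 ≈ (0.6618, -0.7497)


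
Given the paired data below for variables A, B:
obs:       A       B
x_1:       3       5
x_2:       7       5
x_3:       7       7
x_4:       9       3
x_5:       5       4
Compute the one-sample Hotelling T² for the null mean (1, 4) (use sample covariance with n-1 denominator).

Step 1 — sample mean vector:
  mean(A) = (3 + 7 + 7 + 9 + 5) / 5 = 31/5 = 6.2
  mean(B) = (5 + 5 + 7 + 3 + 4) / 5 = 24/5 = 4.8
  x̄ = (6.2, 4.8),  deviation x̄ - mu_0 = (6.2, 4.8) - (1, 4) = (5.2, 0.8).

Step 2 — sample covariance matrix, S[i,j] = (1/(n-1)) · Σ_k (x_{k,i} - mean_i) · (x_{k,j} - mean_j), divisor n-1 = 4:
  S[A,A] = ((-3.2)·(-3.2) + (0.8)·(0.8) + (0.8)·(0.8) + (2.8)·(2.8) + (-1.2)·(-1.2)) / 4 = 20.8/4 = 5.2
  S[A,B] = ((-3.2)·(0.2) + (0.8)·(0.2) + (0.8)·(2.2) + (2.8)·(-1.8) + (-1.2)·(-0.8)) / 4 = -2.8/4 = -0.7
  S[B,B] = ((0.2)·(0.2) + (0.2)·(0.2) + (2.2)·(2.2) + (-1.8)·(-1.8) + (-0.8)·(-0.8)) / 4 = 8.8/4 = 2.2
  S = [[5.2, -0.7],
 [-0.7, 2.2]].

Step 3 — invert S. det(S) = 5.2·2.2 - (-0.7)² = 10.95.
  S^{-1} = (1/det) · [[d, -b], [-b, a]] = [[0.2009, 0.0639],
 [0.0639, 0.4749]].

Step 4 — quadratic form (x̄ - mu_0)^T · S^{-1} · (x̄ - mu_0):
  S^{-1} · (x̄ - mu_0) = (1.0959, 0.7123),
  (x̄ - mu_0)^T · [...] = (5.2)·(1.0959) + (0.8)·(0.7123) = 6.2685.

Step 5 — scale by n: T² = 5 · 6.2685 = 31.3425.

T² ≈ 31.3425


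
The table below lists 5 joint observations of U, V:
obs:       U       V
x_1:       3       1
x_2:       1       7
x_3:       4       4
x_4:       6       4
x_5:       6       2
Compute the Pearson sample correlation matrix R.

Step 1 — column means:
  mean(U) = (3 + 1 + 4 + 6 + 6) / 5 = 20/5 = 4
  mean(V) = (1 + 7 + 4 + 4 + 2) / 5 = 18/5 = 3.6

Step 2 — sample variances and covariances s[i,j] = (1/(n-1)) · Σ_k (x_{k,i} - mean_i) · (x_{k,j} - mean_j), with n-1 = 4:
  s[U,U] = ((-1)·(-1) + (-3)·(-3) + (0)·(0) + (2)·(2) + (2)·(2)) / 4 = 18/4 = 4.5
  s[U,V] = ((-1)·(-2.6) + (-3)·(3.4) + (0)·(0.4) + (2)·(0.4) + (2)·(-1.6)) / 4 = -10/4 = -2.5
  s[V,V] = ((-2.6)·(-2.6) + (3.4)·(3.4) + (0.4)·(0.4) + (0.4)·(0.4) + (-1.6)·(-1.6)) / 4 = 21.2/4 = 5.3
  Sample standard deviations s_i = √(s[i,i]):
  s(U) = √(4.5) = 2.1213
  s(V) = √(5.3) = 2.3022

Step 3 — r_{ij} = s_{ij} / (s_i · s_j):
  r[U,U] = 1 (diagonal).
  r[U,V] = -2.5 / (2.1213 · 2.3022) = -2.5 / 4.8836 = -0.5119
  r[V,V] = 1 (diagonal).

R is symmetric with unit diagonal. Assembling:

R = [[1, -0.5119],
 [-0.5119, 1]]


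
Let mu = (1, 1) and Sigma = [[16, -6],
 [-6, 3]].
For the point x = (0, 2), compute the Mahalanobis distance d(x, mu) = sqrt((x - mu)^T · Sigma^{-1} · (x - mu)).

Step 1 — centre the observation: (x - mu) = (-1, 1).

Step 2 — invert Sigma. det(Sigma) = 16·3 - (-6)² = 12.
  Sigma^{-1} = (1/det) · [[d, -b], [-b, a]] = [[0.25, 0.5],
 [0.5, 1.3333]].

Step 3 — form the quadratic (x - mu)^T · Sigma^{-1} · (x - mu):
  Sigma^{-1} · (x - mu) = (0.25, 0.8333).
  (x - mu)^T · [Sigma^{-1} · (x - mu)] = (-1)·(0.25) + (1)·(0.8333) = 0.5833.

Step 4 — take square root: d = √(0.5833) ≈ 0.7638.

d(x, mu) = √(0.5833) ≈ 0.7638


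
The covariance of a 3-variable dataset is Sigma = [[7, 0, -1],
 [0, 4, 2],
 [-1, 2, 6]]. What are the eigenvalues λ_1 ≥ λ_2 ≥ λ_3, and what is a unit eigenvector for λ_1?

Step 1 — characteristic polynomial p(λ) = det(λI - Sigma) = λ³ - tr·λ² + c_1·λ - det, where tr = trace, c_1 = sum of the principal 2×2 minors, det = det(Sigma):
  tr = 7 + 4 + 6 = 17,
  c_1 = (7·4 - (0)²) + (7·6 - (-1)²) + (4·6 - (2)²) = 28 + 41 + 20 = 89,
  det = 7·(4·6 - (2)²) - (0)·((0)·6 - (2)·(-1)) + (-1)·((0)·(2) - 4·(-1)) = 7·(20) - (0)·(2) + (-1)·(4) = 136.
  So p(λ) = λ³ - 17λ² + 89λ - 136.
Step 2 — look for an integer root (rational root theorem: any rational root is an integer divisor of 136). Testing λ = 8:
  p(8) = 512 - 1088 + 712 - 136 = 0  ✓
  Dividing out (λ - 8): p(λ) = (λ - 8)(λ² - 9λ + 17).
Step 3 — remaining eigenvalues from the quadratic λ² - 9λ + 17 = 0:
  Δ = 9² - 4·17 = 81 - 68 = 13,  λ = (9 ± √13)/2 = (9 ± 3.6056)/2 ≈ 6.3028 or 2.6972.
  Sorted: λ_1 = 8,  λ_2 = 6.3028,  λ_3 = 2.6972  (check: sum = 17 = tr ✓).

Step 4 — unit eigenvector for λ_1 = 8: v spans the null space of (Sigma - λ_1 I), whose rows are
  r_1 = (-1, 0, -1),  r_2 = (0, -4, 2),  r_3 = (-1, 2, -2).
  v is orthogonal to every row, so take v ∝ r_1 × r_2 = ((0)·(2) - (-1)·(-4), (-1)·(0) - (-1)·(2), (-1)·(-4) - (0)·(0)) = (-4, 2, 4).
  Rescale (divide by 2; multiply by -1 so the first nonzero entry is positive): u = (2, -1, -2).
  ||u|| = √((2)² + (-1)² + (-2)²) = √(9) = 3,  v_1 = u/||u|| ≈ (0.6667, -0.3333, -0.6667) (||v_1|| = 1).

λ_1 = 8,  λ_2 = 6.3028,  λ_3 = 2.6972;  v_1 ≈ (0.6667, -0.3333, -0.6667)


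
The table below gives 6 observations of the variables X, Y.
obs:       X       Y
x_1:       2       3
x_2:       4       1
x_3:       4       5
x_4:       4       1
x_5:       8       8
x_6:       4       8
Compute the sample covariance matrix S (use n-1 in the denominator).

Step 1 — column means:
  mean(X) = (2 + 4 + 4 + 4 + 8 + 4) / 6 = 26/6 = 4.3333
  mean(Y) = (3 + 1 + 5 + 1 + 8 + 8) / 6 = 26/6 = 4.3333

Step 2 — sample covariance S[i,j] = (1/(n-1)) · Σ_k (x_{k,i} - mean_i) · (x_{k,j} - mean_j), with n-1 = 5.
  S[X,X] = ((-2.3333)·(-2.3333) + (-0.3333)·(-0.3333) + (-0.3333)·(-0.3333) + (-0.3333)·(-0.3333) + (3.6667)·(3.6667) + (-0.3333)·(-0.3333)) / 5 = 19.3333/5 = 3.8667
  S[X,Y] = ((-2.3333)·(-1.3333) + (-0.3333)·(-3.3333) + (-0.3333)·(0.6667) + (-0.3333)·(-3.3333) + (3.6667)·(3.6667) + (-0.3333)·(3.6667)) / 5 = 17.3333/5 = 3.4667
  S[Y,Y] = ((-1.3333)·(-1.3333) + (-3.3333)·(-3.3333) + (0.6667)·(0.6667) + (-3.3333)·(-3.3333) + (3.6667)·(3.6667) + (3.6667)·(3.6667)) / 5 = 51.3333/5 = 10.2667

S is symmetric (S[j,i] = S[i,j]). Assembling:

S = [[3.8667, 3.4667],
 [3.4667, 10.2667]]


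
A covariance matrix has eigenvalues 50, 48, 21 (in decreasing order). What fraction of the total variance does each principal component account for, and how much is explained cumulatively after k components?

Step 1 — total variance = trace(Sigma) = Σ λ_i = 50 + 48 + 21 = 119.

Step 2 — fraction explained by component i = λ_i / Σ λ:
  PC1: 50/119 = 0.4202
  PC2: 48/119 = 0.4034
  PC3: 21/119 = 0.1765

Step 3 — cumulative fraction after k components = (λ_1 + ... + λ_k) / Σ λ:
  k = 1: 50/119 = 0.4202
  k = 2: (50 + 48)/119 = 98/119 = 0.8235
  k = 3: (50 + 48 + 21)/119 = 119/119 = 1

Summary (fraction, with percent):

explained: PC1 0.4202 (42.02%), PC2 0.4034 (40.34%), PC3 0.1765 (17.65%);  cumulative: 0.4202, 0.8235, 1


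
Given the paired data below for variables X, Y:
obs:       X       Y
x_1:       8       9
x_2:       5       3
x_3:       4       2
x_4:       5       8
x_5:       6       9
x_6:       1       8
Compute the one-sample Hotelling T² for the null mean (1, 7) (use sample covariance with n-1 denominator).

Step 1 — sample mean vector:
  mean(X) = (8 + 5 + 4 + 5 + 6 + 1) / 6 = 29/6 = 4.8333
  mean(Y) = (9 + 3 + 2 + 8 + 9 + 8) / 6 = 39/6 = 6.5
  x̄ = (4.8333, 6.5),  deviation x̄ - mu_0 = (4.8333, 6.5) - (1, 7) = (3.8333, -0.5).

Step 2 — sample covariance matrix, S[i,j] = (1/(n-1)) · Σ_k (x_{k,i} - mean_i) · (x_{k,j} - mean_j), divisor n-1 = 5:
  S[X,X] = ((3.1667)·(3.1667) + (0.1667)·(0.1667) + (-0.8333)·(-0.8333) + (0.1667)·(0.1667) + (1.1667)·(1.1667) + (-3.8333)·(-3.8333)) / 5 = 26.8333/5 = 5.3667
  S[X,Y] = ((3.1667)·(2.5) + (0.1667)·(-3.5) + (-0.8333)·(-4.5) + (0.1667)·(1.5) + (1.1667)·(2.5) + (-3.8333)·(1.5)) / 5 = 8.5/5 = 1.7
  S[Y,Y] = ((2.5)·(2.5) + (-3.5)·(-3.5) + (-4.5)·(-4.5) + (1.5)·(1.5) + (2.5)·(2.5) + (1.5)·(1.5)) / 5 = 49.5/5 = 9.9
  S = [[5.3667, 1.7],
 [1.7, 9.9]].

Step 3 — invert S. det(S) = 5.3667·9.9 - (1.7)² = 50.24.
  S^{-1} = (1/det) · [[d, -b], [-b, a]] = [[0.1971, -0.0338],
 [-0.0338, 0.1068]].

Step 4 — quadratic form (x̄ - mu_0)^T · S^{-1} · (x̄ - mu_0):
  S^{-1} · (x̄ - mu_0) = (0.7723, -0.1831),
  (x̄ - mu_0)^T · [...] = (3.8333)·(0.7723) + (-0.5)·(-0.1831) = 3.052.

Step 5 — scale by n: T² = 6 · 3.052 = 18.3121.

T² ≈ 18.3121


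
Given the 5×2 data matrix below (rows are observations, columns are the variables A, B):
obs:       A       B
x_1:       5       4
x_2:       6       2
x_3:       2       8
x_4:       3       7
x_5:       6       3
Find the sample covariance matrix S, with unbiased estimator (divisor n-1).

Step 1 — column means:
  mean(A) = (5 + 6 + 2 + 3 + 6) / 5 = 22/5 = 4.4
  mean(B) = (4 + 2 + 8 + 7 + 3) / 5 = 24/5 = 4.8

Step 2 — sample covariance S[i,j] = (1/(n-1)) · Σ_k (x_{k,i} - mean_i) · (x_{k,j} - mean_j), with n-1 = 4.
  S[A,A] = ((0.6)·(0.6) + (1.6)·(1.6) + (-2.4)·(-2.4) + (-1.4)·(-1.4) + (1.6)·(1.6)) / 4 = 13.2/4 = 3.3
  S[A,B] = ((0.6)·(-0.8) + (1.6)·(-2.8) + (-2.4)·(3.2) + (-1.4)·(2.2) + (1.6)·(-1.8)) / 4 = -18.6/4 = -4.65
  S[B,B] = ((-0.8)·(-0.8) + (-2.8)·(-2.8) + (3.2)·(3.2) + (2.2)·(2.2) + (-1.8)·(-1.8)) / 4 = 26.8/4 = 6.7

S is symmetric (S[j,i] = S[i,j]). Assembling:

S = [[3.3, -4.65],
 [-4.65, 6.7]]


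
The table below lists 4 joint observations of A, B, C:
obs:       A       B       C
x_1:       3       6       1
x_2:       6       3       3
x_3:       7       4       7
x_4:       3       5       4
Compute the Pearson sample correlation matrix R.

Step 1 — column means:
  mean(A) = (3 + 6 + 7 + 3) / 4 = 19/4 = 4.75
  mean(B) = (6 + 3 + 4 + 5) / 4 = 18/4 = 4.5
  mean(C) = (1 + 3 + 7 + 4) / 4 = 15/4 = 3.75

Step 2 — sample variances and covariances s[i,j] = (1/(n-1)) · Σ_k (x_{k,i} - mean_i) · (x_{k,j} - mean_j), with n-1 = 3:
  s[A,A] = ((-1.75)·(-1.75) + (1.25)·(1.25) + (2.25)·(2.25) + (-1.75)·(-1.75)) / 3 = 12.75/3 = 4.25
  s[A,B] = ((-1.75)·(1.5) + (1.25)·(-1.5) + (2.25)·(-0.5) + (-1.75)·(0.5)) / 3 = -6.5/3 = -2.1667
  s[A,C] = ((-1.75)·(-2.75) + (1.25)·(-0.75) + (2.25)·(3.25) + (-1.75)·(0.25)) / 3 = 10.75/3 = 3.5833
  s[B,B] = ((1.5)·(1.5) + (-1.5)·(-1.5) + (-0.5)·(-0.5) + (0.5)·(0.5)) / 3 = 5/3 = 1.6667
  s[B,C] = ((1.5)·(-2.75) + (-1.5)·(-0.75) + (-0.5)·(3.25) + (0.5)·(0.25)) / 3 = -4.5/3 = -1.5
  s[C,C] = ((-2.75)·(-2.75) + (-0.75)·(-0.75) + (3.25)·(3.25) + (0.25)·(0.25)) / 3 = 18.75/3 = 6.25
  Sample standard deviations s_i = √(s[i,i]):
  s(A) = √(4.25) = 2.0616
  s(B) = √(1.6667) = 1.291
  s(C) = √(6.25) = 2.5

Step 3 — r_{ij} = s_{ij} / (s_i · s_j):
  r[A,A] = 1 (diagonal).
  r[A,B] = -2.1667 / (2.0616 · 1.291) = -2.1667 / 2.6615 = -0.8141
  r[A,C] = 3.5833 / (2.0616 · 2.5) = 3.5833 / 5.1539 = 0.6953
  r[B,B] = 1 (diagonal).
  r[B,C] = -1.5 / (1.291 · 2.5) = -1.5 / 3.2275 = -0.4648
  r[C,C] = 1 (diagonal).

R is symmetric with unit diagonal. Assembling:

R = [[1, -0.8141, 0.6953],
 [-0.8141, 1, -0.4648],
 [0.6953, -0.4648, 1]]


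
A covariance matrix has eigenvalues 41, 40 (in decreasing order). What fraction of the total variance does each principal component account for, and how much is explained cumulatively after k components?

Step 1 — total variance = trace(Sigma) = Σ λ_i = 41 + 40 = 81.

Step 2 — fraction explained by component i = λ_i / Σ λ:
  PC1: 41/81 = 0.5062
  PC2: 40/81 = 0.4938

Step 3 — cumulative fraction after k components = (λ_1 + ... + λ_k) / Σ λ:
  k = 1: 41/81 = 0.5062
  k = 2: (41 + 40)/81 = 81/81 = 1

Summary (fraction, with percent):

explained: PC1 0.5062 (50.62%), PC2 0.4938 (49.38%);  cumulative: 0.5062, 1


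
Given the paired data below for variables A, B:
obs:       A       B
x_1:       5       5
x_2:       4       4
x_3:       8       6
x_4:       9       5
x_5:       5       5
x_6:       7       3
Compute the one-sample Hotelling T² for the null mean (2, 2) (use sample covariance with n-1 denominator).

Step 1 — sample mean vector:
  mean(A) = (5 + 4 + 8 + 9 + 5 + 7) / 6 = 38/6 = 6.3333
  mean(B) = (5 + 4 + 6 + 5 + 5 + 3) / 6 = 28/6 = 4.6667
  x̄ = (6.3333, 4.6667),  deviation x̄ - mu_0 = (6.3333, 4.6667) - (2, 2) = (4.3333, 2.6667).

Step 2 — sample covariance matrix, S[i,j] = (1/(n-1)) · Σ_k (x_{k,i} - mean_i) · (x_{k,j} - mean_j), divisor n-1 = 5:
  S[A,A] = ((-1.3333)·(-1.3333) + (-2.3333)·(-2.3333) + (1.6667)·(1.6667) + (2.6667)·(2.6667) + (-1.3333)·(-1.3333) + (0.6667)·(0.6667)) / 5 = 19.3333/5 = 3.8667
  S[A,B] = ((-1.3333)·(0.3333) + (-2.3333)·(-0.6667) + (1.6667)·(1.3333) + (2.6667)·(0.3333) + (-1.3333)·(0.3333) + (0.6667)·(-1.6667)) / 5 = 2.6667/5 = 0.5333
  S[B,B] = ((0.3333)·(0.3333) + (-0.6667)·(-0.6667) + (1.3333)·(1.3333) + (0.3333)·(0.3333) + (0.3333)·(0.3333) + (-1.6667)·(-1.6667)) / 5 = 5.3333/5 = 1.0667
  S = [[3.8667, 0.5333],
 [0.5333, 1.0667]].

Step 3 — invert S. det(S) = 3.8667·1.0667 - (0.5333)² = 3.84.
  S^{-1} = (1/det) · [[d, -b], [-b, a]] = [[0.2778, -0.1389],
 [-0.1389, 1.0069]].

Step 4 — quadratic form (x̄ - mu_0)^T · S^{-1} · (x̄ - mu_0):
  S^{-1} · (x̄ - mu_0) = (0.8333, 2.0833),
  (x̄ - mu_0)^T · [...] = (4.3333)·(0.8333) + (2.6667)·(2.0833) = 9.1667.

Step 5 — scale by n: T² = 6 · 9.1667 = 55.

T² ≈ 55


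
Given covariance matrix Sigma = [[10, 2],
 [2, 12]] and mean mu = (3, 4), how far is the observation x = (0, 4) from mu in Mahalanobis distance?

Step 1 — centre the observation: (x - mu) = (-3, 0).

Step 2 — invert Sigma. det(Sigma) = 10·12 - (2)² = 116.
  Sigma^{-1} = (1/det) · [[d, -b], [-b, a]] = [[0.1034, -0.0172],
 [-0.0172, 0.0862]].

Step 3 — form the quadratic (x - mu)^T · Sigma^{-1} · (x - mu):
  Sigma^{-1} · (x - mu) = (-0.3103, 0.0517).
  (x - mu)^T · [Sigma^{-1} · (x - mu)] = (-3)·(-0.3103) + (0)·(0.0517) = 0.931.

Step 4 — take square root: d = √(0.931) ≈ 0.9649.

d(x, mu) = √(0.931) ≈ 0.9649


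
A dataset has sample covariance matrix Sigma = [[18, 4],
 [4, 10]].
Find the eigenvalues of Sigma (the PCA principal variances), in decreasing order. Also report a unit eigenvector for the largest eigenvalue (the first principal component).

Step 1 — characteristic polynomial of 2×2 Sigma:
  det(Sigma - λI) = λ² - trace · λ + det = 0.
  trace = 18 + 10 = 28, det = 18·10 - (4)² = 164.
Step 2 — discriminant:
  Δ = trace² - 4·det = 784 - 656 = 128.
Step 3 — eigenvalues:
  λ = (trace ± √Δ)/2 = (28 ± 11.3137)/2,
  λ_1 = 19.6569,  λ_2 = 8.3431.

Step 4 — unit eigenvector for λ_1: solve (Sigma - λ_1 I)v = 0. First row:
  (18 - 19.6569)·v_x + (4)·v_y = 0, i.e. (-1.6569)·v_x + (4)·v_y = 0,
  so v ∝ (b, λ_1 - a) = (4, 1.6569) = u.
  ||u|| = √((4)² + (1.6569)²) = √(18.7452) ≈ 4.3296,
  v_1 = u/||u|| ≈ (0.9239, 0.3827) (||v_1|| = 1).

λ_1 = 19.6569,  λ_2 = 8.3431;  v_1 ≈ (0.9239, 0.3827)


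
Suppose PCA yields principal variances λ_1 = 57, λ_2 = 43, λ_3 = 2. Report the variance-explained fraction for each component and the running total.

Step 1 — total variance = trace(Sigma) = Σ λ_i = 57 + 43 + 2 = 102.

Step 2 — fraction explained by component i = λ_i / Σ λ:
  PC1: 57/102 = 0.5588
  PC2: 43/102 = 0.4216
  PC3: 2/102 = 0.0196

Step 3 — cumulative fraction after k components = (λ_1 + ... + λ_k) / Σ λ:
  k = 1: 57/102 = 0.5588
  k = 2: (57 + 43)/102 = 100/102 = 0.9804
  k = 3: (57 + 43 + 2)/102 = 102/102 = 1

Summary (fraction, with percent):

explained: PC1 0.5588 (55.88%), PC2 0.4216 (42.16%), PC3 0.0196 (1.96%);  cumulative: 0.5588, 0.9804, 1


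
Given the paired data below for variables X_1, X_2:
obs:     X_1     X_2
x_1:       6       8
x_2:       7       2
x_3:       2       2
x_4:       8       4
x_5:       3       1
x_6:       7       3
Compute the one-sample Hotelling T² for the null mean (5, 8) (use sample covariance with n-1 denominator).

Step 1 — sample mean vector:
  mean(X_1) = (6 + 7 + 2 + 8 + 3 + 7) / 6 = 33/6 = 5.5
  mean(X_2) = (8 + 2 + 2 + 4 + 1 + 3) / 6 = 20/6 = 3.3333
  x̄ = (5.5, 3.3333),  deviation x̄ - mu_0 = (5.5, 3.3333) - (5, 8) = (0.5, -4.6667).

Step 2 — sample covariance matrix, S[i,j] = (1/(n-1)) · Σ_k (x_{k,i} - mean_i) · (x_{k,j} - mean_j), divisor n-1 = 5:
  S[X_1,X_1] = ((0.5)·(0.5) + (1.5)·(1.5) + (-3.5)·(-3.5) + (2.5)·(2.5) + (-2.5)·(-2.5) + (1.5)·(1.5)) / 5 = 29.5/5 = 5.9
  S[X_1,X_2] = ((0.5)·(4.6667) + (1.5)·(-1.3333) + (-3.5)·(-1.3333) + (2.5)·(0.6667) + (-2.5)·(-2.3333) + (1.5)·(-0.3333)) / 5 = 12/5 = 2.4
  S[X_2,X_2] = ((4.6667)·(4.6667) + (-1.3333)·(-1.3333) + (-1.3333)·(-1.3333) + (0.6667)·(0.6667) + (-2.3333)·(-2.3333) + (-0.3333)·(-0.3333)) / 5 = 31.3333/5 = 6.2667
  S = [[5.9, 2.4],
 [2.4, 6.2667]].

Step 3 — invert S. det(S) = 5.9·6.2667 - (2.4)² = 31.2133.
  S^{-1} = (1/det) · [[d, -b], [-b, a]] = [[0.2008, -0.0769],
 [-0.0769, 0.189]].

Step 4 — quadratic form (x̄ - mu_0)^T · S^{-1} · (x̄ - mu_0):
  S^{-1} · (x̄ - mu_0) = (0.4592, -0.9205),
  (x̄ - mu_0)^T · [...] = (0.5)·(0.4592) + (-4.6667)·(-0.9205) = 4.5255.

Step 5 — scale by n: T² = 6 · 4.5255 = 27.1529.

T² ≈ 27.1529


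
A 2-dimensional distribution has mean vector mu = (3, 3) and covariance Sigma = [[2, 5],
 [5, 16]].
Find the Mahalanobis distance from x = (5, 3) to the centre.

Step 1 — centre the observation: (x - mu) = (2, 0).

Step 2 — invert Sigma. det(Sigma) = 2·16 - (5)² = 7.
  Sigma^{-1} = (1/det) · [[d, -b], [-b, a]] = [[2.2857, -0.7143],
 [-0.7143, 0.2857]].

Step 3 — form the quadratic (x - mu)^T · Sigma^{-1} · (x - mu):
  Sigma^{-1} · (x - mu) = (4.5714, -1.4286).
  (x - mu)^T · [Sigma^{-1} · (x - mu)] = (2)·(4.5714) + (0)·(-1.4286) = 9.1429.

Step 4 — take square root: d = √(9.1429) ≈ 3.0237.

d(x, mu) = √(9.1429) ≈ 3.0237


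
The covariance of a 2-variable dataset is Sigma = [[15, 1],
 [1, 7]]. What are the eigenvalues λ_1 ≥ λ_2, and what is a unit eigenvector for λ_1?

Step 1 — characteristic polynomial of 2×2 Sigma:
  det(Sigma - λI) = λ² - trace · λ + det = 0.
  trace = 15 + 7 = 22, det = 15·7 - (1)² = 104.
Step 2 — discriminant:
  Δ = trace² - 4·det = 484 - 416 = 68.
Step 3 — eigenvalues:
  λ = (trace ± √Δ)/2 = (22 ± 8.2462)/2,
  λ_1 = 15.1231,  λ_2 = 6.8769.

Step 4 — unit eigenvector for λ_1: solve (Sigma - λ_1 I)v = 0. First row:
  (15 - 15.1231)·v_x + (1)·v_y = 0, i.e. (-0.1231)·v_x + (1)·v_y = 0,
  so v ∝ (b, λ_1 - a) = (1, 0.1231) = u.
  ||u|| = √((1)² + (0.1231)²) = √(1.0152) ≈ 1.0075,
  v_1 = u/||u|| ≈ (0.9925, 0.1222) (||v_1|| = 1).

λ_1 = 15.1231,  λ_2 = 6.8769;  v_1 ≈ (0.9925, 0.1222)


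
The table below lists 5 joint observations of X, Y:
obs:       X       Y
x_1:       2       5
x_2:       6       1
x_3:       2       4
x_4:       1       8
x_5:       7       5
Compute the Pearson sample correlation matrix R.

Step 1 — column means:
  mean(X) = (2 + 6 + 2 + 1 + 7) / 5 = 18/5 = 3.6
  mean(Y) = (5 + 1 + 4 + 8 + 5) / 5 = 23/5 = 4.6

Step 2 — sample variances and covariances s[i,j] = (1/(n-1)) · Σ_k (x_{k,i} - mean_i) · (x_{k,j} - mean_j), with n-1 = 4:
  s[X,X] = ((-1.6)·(-1.6) + (2.4)·(2.4) + (-1.6)·(-1.6) + (-2.6)·(-2.6) + (3.4)·(3.4)) / 4 = 29.2/4 = 7.3
  s[X,Y] = ((-1.6)·(0.4) + (2.4)·(-3.6) + (-1.6)·(-0.6) + (-2.6)·(3.4) + (3.4)·(0.4)) / 4 = -15.8/4 = -3.95
  s[Y,Y] = ((0.4)·(0.4) + (-3.6)·(-3.6) + (-0.6)·(-0.6) + (3.4)·(3.4) + (0.4)·(0.4)) / 4 = 25.2/4 = 6.3
  Sample standard deviations s_i = √(s[i,i]):
  s(X) = √(7.3) = 2.7019
  s(Y) = √(6.3) = 2.51

Step 3 — r_{ij} = s_{ij} / (s_i · s_j):
  r[X,X] = 1 (diagonal).
  r[X,Y] = -3.95 / (2.7019 · 2.51) = -3.95 / 6.7816 = -0.5825
  r[Y,Y] = 1 (diagonal).

R is symmetric with unit diagonal. Assembling:

R = [[1, -0.5825],
 [-0.5825, 1]]


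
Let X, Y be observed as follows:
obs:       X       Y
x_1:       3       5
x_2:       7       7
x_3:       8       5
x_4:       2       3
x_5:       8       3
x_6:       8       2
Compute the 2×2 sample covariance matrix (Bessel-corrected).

Step 1 — column means:
  mean(X) = (3 + 7 + 8 + 2 + 8 + 8) / 6 = 36/6 = 6
  mean(Y) = (5 + 7 + 5 + 3 + 3 + 2) / 6 = 25/6 = 4.1667

Step 2 — sample covariance S[i,j] = (1/(n-1)) · Σ_k (x_{k,i} - mean_i) · (x_{k,j} - mean_j), with n-1 = 5.
  S[X,X] = ((-3)·(-3) + (1)·(1) + (2)·(2) + (-4)·(-4) + (2)·(2) + (2)·(2)) / 5 = 38/5 = 7.6
  S[X,Y] = ((-3)·(0.8333) + (1)·(2.8333) + (2)·(0.8333) + (-4)·(-1.1667) + (2)·(-1.1667) + (2)·(-2.1667)) / 5 = 0/5 = 0
  S[Y,Y] = ((0.8333)·(0.8333) + (2.8333)·(2.8333) + (0.8333)·(0.8333) + (-1.1667)·(-1.1667) + (-1.1667)·(-1.1667) + (-2.1667)·(-2.1667)) / 5 = 16.8333/5 = 3.3667

S is symmetric (S[j,i] = S[i,j]). Assembling:

S = [[7.6, 0],
 [0, 3.3667]]


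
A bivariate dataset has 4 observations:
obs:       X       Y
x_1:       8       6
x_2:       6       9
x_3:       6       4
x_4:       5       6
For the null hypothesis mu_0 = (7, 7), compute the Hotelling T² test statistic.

Step 1 — sample mean vector:
  mean(X) = (8 + 6 + 6 + 5) / 4 = 25/4 = 6.25
  mean(Y) = (6 + 9 + 4 + 6) / 4 = 25/4 = 6.25
  x̄ = (6.25, 6.25),  deviation x̄ - mu_0 = (6.25, 6.25) - (7, 7) = (-0.75, -0.75).

Step 2 — sample covariance matrix, S[i,j] = (1/(n-1)) · Σ_k (x_{k,i} - mean_i) · (x_{k,j} - mean_j), divisor n-1 = 3:
  S[X,X] = ((1.75)·(1.75) + (-0.25)·(-0.25) + (-0.25)·(-0.25) + (-1.25)·(-1.25)) / 3 = 4.75/3 = 1.5833
  S[X,Y] = ((1.75)·(-0.25) + (-0.25)·(2.75) + (-0.25)·(-2.25) + (-1.25)·(-0.25)) / 3 = -0.25/3 = -0.0833
  S[Y,Y] = ((-0.25)·(-0.25) + (2.75)·(2.75) + (-2.25)·(-2.25) + (-0.25)·(-0.25)) / 3 = 12.75/3 = 4.25
  S = [[1.5833, -0.0833],
 [-0.0833, 4.25]].

Step 3 — invert S. det(S) = 1.5833·4.25 - (-0.0833)² = 6.7222.
  S^{-1} = (1/det) · [[d, -b], [-b, a]] = [[0.6322, 0.0124],
 [0.0124, 0.2355]].

Step 4 — quadratic form (x̄ - mu_0)^T · S^{-1} · (x̄ - mu_0):
  S^{-1} · (x̄ - mu_0) = (-0.4835, -0.186),
  (x̄ - mu_0)^T · [...] = (-0.75)·(-0.4835) + (-0.75)·(-0.186) = 0.5021.

Step 5 — scale by n: T² = 4 · 0.5021 = 2.0083.

T² ≈ 2.0083


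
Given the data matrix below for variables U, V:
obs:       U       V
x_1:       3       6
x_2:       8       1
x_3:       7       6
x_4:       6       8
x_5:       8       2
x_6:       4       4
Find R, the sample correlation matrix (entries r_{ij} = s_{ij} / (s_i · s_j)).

Step 1 — column means:
  mean(U) = (3 + 8 + 7 + 6 + 8 + 4) / 6 = 36/6 = 6
  mean(V) = (6 + 1 + 6 + 8 + 2 + 4) / 6 = 27/6 = 4.5

Step 2 — sample variances and covariances s[i,j] = (1/(n-1)) · Σ_k (x_{k,i} - mean_i) · (x_{k,j} - mean_j), with n-1 = 5:
  s[U,U] = ((-3)·(-3) + (2)·(2) + (1)·(1) + (0)·(0) + (2)·(2) + (-2)·(-2)) / 5 = 22/5 = 4.4
  s[U,V] = ((-3)·(1.5) + (2)·(-3.5) + (1)·(1.5) + (0)·(3.5) + (2)·(-2.5) + (-2)·(-0.5)) / 5 = -14/5 = -2.8
  s[V,V] = ((1.5)·(1.5) + (-3.5)·(-3.5) + (1.5)·(1.5) + (3.5)·(3.5) + (-2.5)·(-2.5) + (-0.5)·(-0.5)) / 5 = 35.5/5 = 7.1
  Sample standard deviations s_i = √(s[i,i]):
  s(U) = √(4.4) = 2.0976
  s(V) = √(7.1) = 2.6646

Step 3 — r_{ij} = s_{ij} / (s_i · s_j):
  r[U,U] = 1 (diagonal).
  r[U,V] = -2.8 / (2.0976 · 2.6646) = -2.8 / 5.5893 = -0.501
  r[V,V] = 1 (diagonal).

R is symmetric with unit diagonal. Assembling:

R = [[1, -0.501],
 [-0.501, 1]]


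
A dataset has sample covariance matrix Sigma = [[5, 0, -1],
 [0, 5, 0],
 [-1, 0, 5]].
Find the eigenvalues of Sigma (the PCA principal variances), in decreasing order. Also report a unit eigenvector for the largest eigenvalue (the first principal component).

Step 1 — characteristic polynomial p(λ) = det(λI - Sigma) = λ³ - tr·λ² + c_1·λ - det, where tr = trace, c_1 = sum of the principal 2×2 minors, det = det(Sigma):
  tr = 5 + 5 + 5 = 15,
  c_1 = (5·5 - (0)²) + (5·5 - (-1)²) + (5·5 - (0)²) = 25 + 24 + 25 = 74,
  det = 5·(5·5 - (0)²) - (0)·((0)·5 - (0)·(-1)) + (-1)·((0)·(0) - 5·(-1)) = 5·(25) - (0)·(0) + (-1)·(5) = 120.
  So p(λ) = λ³ - 15λ² + 74λ - 120.
Step 2 — look for an integer root (rational root theorem: any rational root is an integer divisor of 120). Testing λ = 4:
  p(4) = 64 - 240 + 296 - 120 = 0  ✓
  Dividing out (λ - 4): p(λ) = (λ - 4)(λ² - 11λ + 30).
Step 3 — remaining eigenvalues from the quadratic λ² - 11λ + 30 = 0:
  Δ = 11² - 4·30 = 121 - 120 = 1,  λ = (11 ± √1)/2 = (11 ± 1)/2 = 6 or 5.
  Sorted: λ_1 = 6,  λ_2 = 5,  λ_3 = 4  (check: sum = 15 = tr ✓).

Step 4 — unit eigenvector for λ_1 = 6: v spans the null space of (Sigma - λ_1 I), whose rows are
  r_1 = (-1, 0, -1),  r_2 = (0, -1, 0),  r_3 = (-1, 0, -1).
  v is orthogonal to every row, so take v ∝ r_1 × r_2 = ((0)·(0) - (-1)·(-1), (-1)·(0) - (-1)·(0), (-1)·(-1) - (0)·(0)) = (-1, 0, 1).
  Rescale (multiply by -1 so the first nonzero entry is positive): u = (1, 0, -1).
  ||u|| = √((1)² + (0)² + (-1)²) = √(2) ≈ 1.4142,  v_1 = u/||u|| ≈ (0.7071, 0, -0.7071) (||v_1|| = 1).

λ_1 = 6,  λ_2 = 5,  λ_3 = 4;  v_1 ≈ (0.7071, 0, -0.7071)


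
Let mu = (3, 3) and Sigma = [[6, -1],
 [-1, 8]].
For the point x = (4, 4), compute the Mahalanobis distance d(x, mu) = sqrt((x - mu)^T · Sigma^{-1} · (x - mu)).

Step 1 — centre the observation: (x - mu) = (1, 1).

Step 2 — invert Sigma. det(Sigma) = 6·8 - (-1)² = 47.
  Sigma^{-1} = (1/det) · [[d, -b], [-b, a]] = [[0.1702, 0.0213],
 [0.0213, 0.1277]].

Step 3 — form the quadratic (x - mu)^T · Sigma^{-1} · (x - mu):
  Sigma^{-1} · (x - mu) = (0.1915, 0.1489).
  (x - mu)^T · [Sigma^{-1} · (x - mu)] = (1)·(0.1915) + (1)·(0.1489) = 0.3404.

Step 4 — take square root: d = √(0.3404) ≈ 0.5835.

d(x, mu) = √(0.3404) ≈ 0.5835


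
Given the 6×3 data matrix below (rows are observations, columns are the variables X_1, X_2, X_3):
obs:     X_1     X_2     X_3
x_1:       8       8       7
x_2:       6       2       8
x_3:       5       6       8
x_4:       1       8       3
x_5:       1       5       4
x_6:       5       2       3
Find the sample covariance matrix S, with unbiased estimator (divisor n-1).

Step 1 — column means:
  mean(X_1) = (8 + 6 + 5 + 1 + 1 + 5) / 6 = 26/6 = 4.3333
  mean(X_2) = (8 + 2 + 6 + 8 + 5 + 2) / 6 = 31/6 = 5.1667
  mean(X_3) = (7 + 8 + 8 + 3 + 4 + 3) / 6 = 33/6 = 5.5

Step 2 — sample covariance S[i,j] = (1/(n-1)) · Σ_k (x_{k,i} - mean_i) · (x_{k,j} - mean_j), with n-1 = 5.
  S[X_1,X_1] = ((3.6667)·(3.6667) + (1.6667)·(1.6667) + (0.6667)·(0.6667) + (-3.3333)·(-3.3333) + (-3.3333)·(-3.3333) + (0.6667)·(0.6667)) / 5 = 39.3333/5 = 7.8667
  S[X_1,X_2] = ((3.6667)·(2.8333) + (1.6667)·(-3.1667) + (0.6667)·(0.8333) + (-3.3333)·(2.8333) + (-3.3333)·(-0.1667) + (0.6667)·(-3.1667)) / 5 = -5.3333/5 = -1.0667
  S[X_1,X_3] = ((3.6667)·(1.5) + (1.6667)·(2.5) + (0.6667)·(2.5) + (-3.3333)·(-2.5) + (-3.3333)·(-1.5) + (0.6667)·(-2.5)) / 5 = 23/5 = 4.6
  S[X_2,X_2] = ((2.8333)·(2.8333) + (-3.1667)·(-3.1667) + (0.8333)·(0.8333) + (2.8333)·(2.8333) + (-0.1667)·(-0.1667) + (-3.1667)·(-3.1667)) / 5 = 36.8333/5 = 7.3667
  S[X_2,X_3] = ((2.8333)·(1.5) + (-3.1667)·(2.5) + (0.8333)·(2.5) + (2.8333)·(-2.5) + (-0.1667)·(-1.5) + (-3.1667)·(-2.5)) / 5 = -0.5/5 = -0.1
  S[X_3,X_3] = ((1.5)·(1.5) + (2.5)·(2.5) + (2.5)·(2.5) + (-2.5)·(-2.5) + (-1.5)·(-1.5) + (-2.5)·(-2.5)) / 5 = 29.5/5 = 5.9

S is symmetric (S[j,i] = S[i,j]). Assembling:

S = [[7.8667, -1.0667, 4.6],
 [-1.0667, 7.3667, -0.1],
 [4.6, -0.1, 5.9]]


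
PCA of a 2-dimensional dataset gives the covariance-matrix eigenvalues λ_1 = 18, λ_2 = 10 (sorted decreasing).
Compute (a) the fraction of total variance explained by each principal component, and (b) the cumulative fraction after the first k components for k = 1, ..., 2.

Step 1 — total variance = trace(Sigma) = Σ λ_i = 18 + 10 = 28.

Step 2 — fraction explained by component i = λ_i / Σ λ:
  PC1: 18/28 = 0.6429
  PC2: 10/28 = 0.3571

Step 3 — cumulative fraction after k components = (λ_1 + ... + λ_k) / Σ λ:
  k = 1: 18/28 = 0.6429
  k = 2: (18 + 10)/28 = 28/28 = 1

Summary (fraction, with percent):

explained: PC1 0.6429 (64.29%), PC2 0.3571 (35.71%);  cumulative: 0.6429, 1


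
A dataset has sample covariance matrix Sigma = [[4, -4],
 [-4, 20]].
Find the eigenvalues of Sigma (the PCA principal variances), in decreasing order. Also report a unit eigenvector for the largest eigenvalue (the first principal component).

Step 1 — characteristic polynomial of 2×2 Sigma:
  det(Sigma - λI) = λ² - trace · λ + det = 0.
  trace = 4 + 20 = 24, det = 4·20 - (-4)² = 64.
Step 2 — discriminant:
  Δ = trace² - 4·det = 576 - 256 = 320.
Step 3 — eigenvalues:
  λ = (trace ± √Δ)/2 = (24 ± 17.8885)/2,
  λ_1 = 20.9443,  λ_2 = 3.0557.

Step 4 — unit eigenvector for λ_1: solve (Sigma - λ_1 I)v = 0. First row:
  (4 - 20.9443)·v_x + (-4)·v_y = 0, i.e. (-16.9443)·v_x + (-4)·v_y = 0,
  so v ∝ (b, λ_1 - a) = (-4, 16.9443); multiply by -1 so the first entry is positive: u = (4, -16.9443).
  ||u|| = √((4)² + (-16.9443)²) = √(303.1084) ≈ 17.41,
  v_1 = u/||u|| ≈ (0.2298, -0.9732) (||v_1|| = 1).

λ_1 = 20.9443,  λ_2 = 3.0557;  v_1 ≈ (0.2298, -0.9732)


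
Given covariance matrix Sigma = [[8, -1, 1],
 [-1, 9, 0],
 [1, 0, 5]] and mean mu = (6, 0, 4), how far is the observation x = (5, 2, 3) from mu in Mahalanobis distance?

Step 1 — centre the observation: (x - mu) = (-1, 2, -1).

Step 2 — invert Sigma (cofactor / det for 3×3, or solve directly):
  Sigma^{-1} = [[0.1301, 0.0145, -0.026],
 [0.0145, 0.1127, -0.0029],
 [-0.026, -0.0029, 0.2052]].

Step 3 — form the quadratic (x - mu)^T · Sigma^{-1} · (x - mu):
  Sigma^{-1} · (x - mu) = (-0.0751, 0.2139, -0.185).
  (x - mu)^T · [Sigma^{-1} · (x - mu)] = (-1)·(-0.0751) + (2)·(0.2139) + (-1)·(-0.185) = 0.6879.

Step 4 — take square root: d = √(0.6879) ≈ 0.8294.

d(x, mu) = √(0.6879) ≈ 0.8294


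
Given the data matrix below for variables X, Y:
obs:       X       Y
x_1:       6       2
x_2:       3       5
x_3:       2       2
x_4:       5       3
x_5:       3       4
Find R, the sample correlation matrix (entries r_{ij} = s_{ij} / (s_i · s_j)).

Step 1 — column means:
  mean(X) = (6 + 3 + 2 + 5 + 3) / 5 = 19/5 = 3.8
  mean(Y) = (2 + 5 + 2 + 3 + 4) / 5 = 16/5 = 3.2

Step 2 — sample variances and covariances s[i,j] = (1/(n-1)) · Σ_k (x_{k,i} - mean_i) · (x_{k,j} - mean_j), with n-1 = 4:
  s[X,X] = ((2.2)·(2.2) + (-0.8)·(-0.8) + (-1.8)·(-1.8) + (1.2)·(1.2) + (-0.8)·(-0.8)) / 4 = 10.8/4 = 2.7
  s[X,Y] = ((2.2)·(-1.2) + (-0.8)·(1.8) + (-1.8)·(-1.2) + (1.2)·(-0.2) + (-0.8)·(0.8)) / 4 = -2.8/4 = -0.7
  s[Y,Y] = ((-1.2)·(-1.2) + (1.8)·(1.8) + (-1.2)·(-1.2) + (-0.2)·(-0.2) + (0.8)·(0.8)) / 4 = 6.8/4 = 1.7
  Sample standard deviations s_i = √(s[i,i]):
  s(X) = √(2.7) = 1.6432
  s(Y) = √(1.7) = 1.3038

Step 3 — r_{ij} = s_{ij} / (s_i · s_j):
  r[X,X] = 1 (diagonal).
  r[X,Y] = -0.7 / (1.6432 · 1.3038) = -0.7 / 2.1424 = -0.3267
  r[Y,Y] = 1 (diagonal).

R is symmetric with unit diagonal. Assembling:

R = [[1, -0.3267],
 [-0.3267, 1]]


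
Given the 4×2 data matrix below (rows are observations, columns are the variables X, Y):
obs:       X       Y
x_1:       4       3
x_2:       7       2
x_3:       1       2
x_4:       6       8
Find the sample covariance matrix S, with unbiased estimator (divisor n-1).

Step 1 — column means:
  mean(X) = (4 + 7 + 1 + 6) / 4 = 18/4 = 4.5
  mean(Y) = (3 + 2 + 2 + 8) / 4 = 15/4 = 3.75

Step 2 — sample covariance S[i,j] = (1/(n-1)) · Σ_k (x_{k,i} - mean_i) · (x_{k,j} - mean_j), with n-1 = 3.
  S[X,X] = ((-0.5)·(-0.5) + (2.5)·(2.5) + (-3.5)·(-3.5) + (1.5)·(1.5)) / 3 = 21/3 = 7
  S[X,Y] = ((-0.5)·(-0.75) + (2.5)·(-1.75) + (-3.5)·(-1.75) + (1.5)·(4.25)) / 3 = 8.5/3 = 2.8333
  S[Y,Y] = ((-0.75)·(-0.75) + (-1.75)·(-1.75) + (-1.75)·(-1.75) + (4.25)·(4.25)) / 3 = 24.75/3 = 8.25

S is symmetric (S[j,i] = S[i,j]). Assembling:

S = [[7, 2.8333],
 [2.8333, 8.25]]


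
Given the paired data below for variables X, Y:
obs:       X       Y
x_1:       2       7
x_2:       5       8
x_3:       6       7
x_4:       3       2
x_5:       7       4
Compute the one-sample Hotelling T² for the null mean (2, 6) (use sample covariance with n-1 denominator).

Step 1 — sample mean vector:
  mean(X) = (2 + 5 + 6 + 3 + 7) / 5 = 23/5 = 4.6
  mean(Y) = (7 + 8 + 7 + 2 + 4) / 5 = 28/5 = 5.6
  x̄ = (4.6, 5.6),  deviation x̄ - mu_0 = (4.6, 5.6) - (2, 6) = (2.6, -0.4).

Step 2 — sample covariance matrix, S[i,j] = (1/(n-1)) · Σ_k (x_{k,i} - mean_i) · (x_{k,j} - mean_j), divisor n-1 = 4:
  S[X,X] = ((-2.6)·(-2.6) + (0.4)·(0.4) + (1.4)·(1.4) + (-1.6)·(-1.6) + (2.4)·(2.4)) / 4 = 17.2/4 = 4.3
  S[X,Y] = ((-2.6)·(1.4) + (0.4)·(2.4) + (1.4)·(1.4) + (-1.6)·(-3.6) + (2.4)·(-1.6)) / 4 = 1.2/4 = 0.3
  S[Y,Y] = ((1.4)·(1.4) + (2.4)·(2.4) + (1.4)·(1.4) + (-3.6)·(-3.6) + (-1.6)·(-1.6)) / 4 = 25.2/4 = 6.3
  S = [[4.3, 0.3],
 [0.3, 6.3]].

Step 3 — invert S. det(S) = 4.3·6.3 - (0.3)² = 27.
  S^{-1} = (1/det) · [[d, -b], [-b, a]] = [[0.2333, -0.0111],
 [-0.0111, 0.1593]].

Step 4 — quadratic form (x̄ - mu_0)^T · S^{-1} · (x̄ - mu_0):
  S^{-1} · (x̄ - mu_0) = (0.6111, -0.0926),
  (x̄ - mu_0)^T · [...] = (2.6)·(0.6111) + (-0.4)·(-0.0926) = 1.6259.

Step 5 — scale by n: T² = 5 · 1.6259 = 8.1296.

T² ≈ 8.1296


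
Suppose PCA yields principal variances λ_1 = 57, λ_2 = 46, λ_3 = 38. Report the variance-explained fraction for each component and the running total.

Step 1 — total variance = trace(Sigma) = Σ λ_i = 57 + 46 + 38 = 141.

Step 2 — fraction explained by component i = λ_i / Σ λ:
  PC1: 57/141 = 0.4043
  PC2: 46/141 = 0.3262
  PC3: 38/141 = 0.2695

Step 3 — cumulative fraction after k components = (λ_1 + ... + λ_k) / Σ λ:
  k = 1: 57/141 = 0.4043
  k = 2: (57 + 46)/141 = 103/141 = 0.7305
  k = 3: (57 + 46 + 38)/141 = 141/141 = 1

Summary (fraction, with percent):

explained: PC1 0.4043 (40.43%), PC2 0.3262 (32.62%), PC3 0.2695 (26.95%);  cumulative: 0.4043, 0.7305, 1


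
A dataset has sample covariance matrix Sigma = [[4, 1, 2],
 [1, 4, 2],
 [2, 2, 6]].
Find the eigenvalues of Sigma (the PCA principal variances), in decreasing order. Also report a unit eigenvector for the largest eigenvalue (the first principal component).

Step 1 — characteristic polynomial p(λ) = det(λI - Sigma) = λ³ - tr·λ² + c_1·λ - det, where tr = trace, c_1 = sum of the principal 2×2 minors, det = det(Sigma):
  tr = 4 + 4 + 6 = 14,
  c_1 = (4·4 - (1)²) + (4·6 - (2)²) + (4·6 - (2)²) = 15 + 20 + 20 = 55,
  det = 4·(4·6 - (2)²) - (1)·((1)·6 - (2)·(2)) + (2)·((1)·(2) - 4·(2)) = 4·(20) - (1)·(2) + (2)·(-6) = 66.
  So p(λ) = λ³ - 14λ² + 55λ - 66.
Step 2 — look for an integer root (rational root theorem: any rational root is an integer divisor of 66). Testing λ = 3:
  p(3) = 27 - 126 + 165 - 66 = 0  ✓
  Dividing out (λ - 3): p(λ) = (λ - 3)(λ² - 11λ + 22).
Step 3 — remaining eigenvalues from the quadratic λ² - 11λ + 22 = 0:
  Δ = 11² - 4·22 = 121 - 88 = 33,  λ = (11 ± √33)/2 = (11 ± 5.7446)/2 ≈ 8.3723 or 2.6277.
  Sorted: λ_1 = 8.3723,  λ_2 = 3,  λ_3 = 2.6277  (check: sum = 14 = tr ✓).

Step 4 — unit eigenvector for λ_1 ≈ 8.3723: v spans the null space of (Sigma - λ_1 I), whose rows are
  r_1 = (-4.3723, 1, 2),  r_2 = (1, -4.3723, 2),  r_3 = (2, 2, -2.3723).
  v is orthogonal to every row, so take v ∝ r_1 × r_2 = ((1)·(2) - (2)·(-4.3723), (2)·(1) - (-4.3723)·(2), (-4.3723)·(-4.3723) - (1)·(1)) ≈ (10.7446, 10.7446, 18.1168).
  Let u = (10.7446, 10.7446, 18.1168).
  ||u|| = √((10.7446)² + (10.7446)² + (18.1168)²) = √(559.1113) ≈ 23.6455,  v_1 = u/||u|| ≈ (0.4544, 0.4544, 0.7662) (||v_1|| = 1).

λ_1 = 8.3723,  λ_2 = 3,  λ_3 = 2.6277;  v_1 ≈ (0.4544, 0.4544, 0.7662)


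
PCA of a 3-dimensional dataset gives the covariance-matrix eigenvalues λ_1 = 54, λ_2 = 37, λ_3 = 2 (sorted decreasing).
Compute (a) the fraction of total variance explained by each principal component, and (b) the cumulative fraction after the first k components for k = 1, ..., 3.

Step 1 — total variance = trace(Sigma) = Σ λ_i = 54 + 37 + 2 = 93.

Step 2 — fraction explained by component i = λ_i / Σ λ:
  PC1: 54/93 = 0.5806
  PC2: 37/93 = 0.3978
  PC3: 2/93 = 0.0215

Step 3 — cumulative fraction after k components = (λ_1 + ... + λ_k) / Σ λ:
  k = 1: 54/93 = 0.5806
  k = 2: (54 + 37)/93 = 91/93 = 0.9785
  k = 3: (54 + 37 + 2)/93 = 93/93 = 1

Summary (fraction, with percent):

explained: PC1 0.5806 (58.06%), PC2 0.3978 (39.78%), PC3 0.0215 (2.15%);  cumulative: 0.5806, 0.9785, 1


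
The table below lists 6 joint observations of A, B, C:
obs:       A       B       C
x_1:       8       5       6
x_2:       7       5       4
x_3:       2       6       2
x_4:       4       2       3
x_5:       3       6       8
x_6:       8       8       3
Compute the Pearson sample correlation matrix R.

Step 1 — column means:
  mean(A) = (8 + 7 + 2 + 4 + 3 + 8) / 6 = 32/6 = 5.3333
  mean(B) = (5 + 5 + 6 + 2 + 6 + 8) / 6 = 32/6 = 5.3333
  mean(C) = (6 + 4 + 2 + 3 + 8 + 3) / 6 = 26/6 = 4.3333

Step 2 — sample variances and covariances s[i,j] = (1/(n-1)) · Σ_k (x_{k,i} - mean_i) · (x_{k,j} - mean_j), with n-1 = 5:
  s[A,A] = ((2.6667)·(2.6667) + (1.6667)·(1.6667) + (-3.3333)·(-3.3333) + (-1.3333)·(-1.3333) + (-2.3333)·(-2.3333) + (2.6667)·(2.6667)) / 5 = 35.3333/5 = 7.0667
  s[A,B] = ((2.6667)·(-0.3333) + (1.6667)·(-0.3333) + (-3.3333)·(0.6667) + (-1.3333)·(-3.3333) + (-2.3333)·(0.6667) + (2.6667)·(2.6667)) / 5 = 6.3333/5 = 1.2667
  s[A,C] = ((2.6667)·(1.6667) + (1.6667)·(-0.3333) + (-3.3333)·(-2.3333) + (-1.3333)·(-1.3333) + (-2.3333)·(3.6667) + (2.6667)·(-1.3333)) / 5 = 1.3333/5 = 0.2667
  s[B,B] = ((-0.3333)·(-0.3333) + (-0.3333)·(-0.3333) + (0.6667)·(0.6667) + (-3.3333)·(-3.3333) + (0.6667)·(0.6667) + (2.6667)·(2.6667)) / 5 = 19.3333/5 = 3.8667
  s[B,C] = ((-0.3333)·(1.6667) + (-0.3333)·(-0.3333) + (0.6667)·(-2.3333) + (-3.3333)·(-1.3333) + (0.6667)·(3.6667) + (2.6667)·(-1.3333)) / 5 = 1.3333/5 = 0.2667
  s[C,C] = ((1.6667)·(1.6667) + (-0.3333)·(-0.3333) + (-2.3333)·(-2.3333) + (-1.3333)·(-1.3333) + (3.6667)·(3.6667) + (-1.3333)·(-1.3333)) / 5 = 25.3333/5 = 5.0667
  Sample standard deviations s_i = √(s[i,i]):
  s(A) = √(7.0667) = 2.6583
  s(B) = √(3.8667) = 1.9664
  s(C) = √(5.0667) = 2.2509

Step 3 — r_{ij} = s_{ij} / (s_i · s_j):
  r[A,A] = 1 (diagonal).
  r[A,B] = 1.2667 / (2.6583 · 1.9664) = 1.2667 / 5.2273 = 0.2423
  r[A,C] = 0.2667 / (2.6583 · 2.2509) = 0.2667 / 5.9837 = 0.0446
  r[B,B] = 1 (diagonal).
  r[B,C] = 0.2667 / (1.9664 · 2.2509) = 0.2667 / 4.4262 = 0.0602
  r[C,C] = 1 (diagonal).

R is symmetric with unit diagonal. Assembling:

R = [[1, 0.2423, 0.0446],
 [0.2423, 1, 0.0602],
 [0.0446, 0.0602, 1]]
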